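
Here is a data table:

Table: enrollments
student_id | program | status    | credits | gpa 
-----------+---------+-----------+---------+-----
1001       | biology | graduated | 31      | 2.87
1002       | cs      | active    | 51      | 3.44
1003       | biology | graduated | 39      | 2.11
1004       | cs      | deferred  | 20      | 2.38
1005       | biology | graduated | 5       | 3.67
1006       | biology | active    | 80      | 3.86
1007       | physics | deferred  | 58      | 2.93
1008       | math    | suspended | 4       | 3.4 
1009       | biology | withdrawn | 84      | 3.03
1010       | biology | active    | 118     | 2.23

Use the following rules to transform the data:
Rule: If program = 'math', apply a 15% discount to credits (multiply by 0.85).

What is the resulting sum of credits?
489.4

Step 1: Records with program = 'math' have total credits = 4
Step 2: Apply multiplier: 4 × 0.85 = 3.4
Step 3: Other records total: 486
Step 4: Final sum = 3.4 + 486 = 489.4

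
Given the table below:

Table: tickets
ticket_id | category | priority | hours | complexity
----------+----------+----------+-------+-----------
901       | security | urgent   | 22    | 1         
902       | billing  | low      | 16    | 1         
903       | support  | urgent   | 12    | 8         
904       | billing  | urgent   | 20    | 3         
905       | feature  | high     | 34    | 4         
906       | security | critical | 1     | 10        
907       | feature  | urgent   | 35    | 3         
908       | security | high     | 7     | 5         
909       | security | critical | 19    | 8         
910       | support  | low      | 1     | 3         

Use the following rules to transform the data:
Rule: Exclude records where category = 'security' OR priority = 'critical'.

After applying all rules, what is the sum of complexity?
22

Step 1: Find records where category = 'security' OR priority = 'critical'
Step 2: 4 records match, summing to 24
Step 3: Original sum: 46
Step 4: Remaining sum = 46 - 24 = 22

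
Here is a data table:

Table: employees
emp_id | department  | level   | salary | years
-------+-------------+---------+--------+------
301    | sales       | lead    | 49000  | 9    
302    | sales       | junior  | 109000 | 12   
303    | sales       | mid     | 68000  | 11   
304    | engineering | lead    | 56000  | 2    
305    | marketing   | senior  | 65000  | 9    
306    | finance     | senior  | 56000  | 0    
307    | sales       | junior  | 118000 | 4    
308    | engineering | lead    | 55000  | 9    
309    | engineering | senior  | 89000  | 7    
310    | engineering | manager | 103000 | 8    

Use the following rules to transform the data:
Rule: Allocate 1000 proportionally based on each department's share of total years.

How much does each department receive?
engineering: 366.2, finance: 0.0, marketing: 126.76, sales: 507.04

Step 1: Calculate total years = 71
Step 2: Calculate each department's proportion:
  engineering: 26/71 = 36.62% → 366.2
  finance: 0/71 = 0.00% → 0.0
  marketing: 9/71 = 12.68% → 126.76
  sales: 36/71 = 50.70% → 507.04
Step 3: Verify: sum of allocations ≈ 1000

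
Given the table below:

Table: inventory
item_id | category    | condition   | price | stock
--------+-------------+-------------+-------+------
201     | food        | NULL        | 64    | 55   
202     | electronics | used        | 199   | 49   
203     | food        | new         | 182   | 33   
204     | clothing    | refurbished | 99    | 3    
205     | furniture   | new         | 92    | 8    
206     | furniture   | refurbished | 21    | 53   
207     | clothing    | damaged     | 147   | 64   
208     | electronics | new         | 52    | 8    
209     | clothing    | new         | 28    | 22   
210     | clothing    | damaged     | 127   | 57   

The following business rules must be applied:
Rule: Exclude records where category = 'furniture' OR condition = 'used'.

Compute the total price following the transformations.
699

Step 1: Find records where category = 'furniture' OR condition = 'used'
Step 2: 3 records match, summing to 312
Step 3: Original sum: 1011
Step 4: Remaining sum = 1011 - 312 = 699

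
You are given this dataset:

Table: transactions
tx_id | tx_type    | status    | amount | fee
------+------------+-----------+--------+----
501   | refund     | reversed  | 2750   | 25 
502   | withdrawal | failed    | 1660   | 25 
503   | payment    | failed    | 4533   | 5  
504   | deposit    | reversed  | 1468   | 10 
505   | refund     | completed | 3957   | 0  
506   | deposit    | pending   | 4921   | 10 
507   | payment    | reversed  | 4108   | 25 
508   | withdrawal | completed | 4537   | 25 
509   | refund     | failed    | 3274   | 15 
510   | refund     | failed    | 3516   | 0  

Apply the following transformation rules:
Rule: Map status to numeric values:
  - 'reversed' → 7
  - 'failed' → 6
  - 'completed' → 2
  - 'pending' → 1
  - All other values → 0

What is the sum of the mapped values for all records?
50

Step 1: Apply mapping to each record
Step 2: Count by status:
  'reversed': 3 records × 7 = 21
  'failed': 4 records × 6 = 24
  'completed': 2 records × 2 = 4
  'pending': 1 records × 1 = 1
Step 3: Sum all mapped values = 50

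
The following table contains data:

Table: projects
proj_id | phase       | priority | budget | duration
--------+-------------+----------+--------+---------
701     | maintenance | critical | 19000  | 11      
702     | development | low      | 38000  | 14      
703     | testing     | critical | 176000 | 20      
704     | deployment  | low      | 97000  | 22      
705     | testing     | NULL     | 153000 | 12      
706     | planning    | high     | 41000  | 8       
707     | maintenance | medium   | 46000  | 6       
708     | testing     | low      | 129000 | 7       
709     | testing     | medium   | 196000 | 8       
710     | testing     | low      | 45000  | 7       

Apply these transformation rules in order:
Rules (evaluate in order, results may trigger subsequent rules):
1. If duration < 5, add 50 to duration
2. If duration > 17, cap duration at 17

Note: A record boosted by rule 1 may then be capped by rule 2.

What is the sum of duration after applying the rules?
107

Step 1: Apply rule 1 to records with duration < 5
  - 0 records get bonus of 50
  - Of these, 0 records then exceed 17 and get capped
Step 2: Apply rule 2 to records with duration > 17
  - 2 records (original) are capped
Step 3: Calculate final sum = 107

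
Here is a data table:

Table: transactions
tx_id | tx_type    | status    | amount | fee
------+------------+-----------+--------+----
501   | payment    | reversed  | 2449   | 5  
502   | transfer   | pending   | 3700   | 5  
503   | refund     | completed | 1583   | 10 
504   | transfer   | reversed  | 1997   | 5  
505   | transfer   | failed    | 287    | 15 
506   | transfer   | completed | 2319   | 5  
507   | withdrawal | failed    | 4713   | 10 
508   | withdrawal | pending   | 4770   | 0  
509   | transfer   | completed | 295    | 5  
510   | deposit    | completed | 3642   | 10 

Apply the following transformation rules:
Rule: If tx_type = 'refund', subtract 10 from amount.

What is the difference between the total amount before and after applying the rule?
10

Step 1: Original sum of amount = 25755
Step 2: 1 records have tx_type = 'refund'
Step 3: Each affected record changes by -10
Step 4: Total change = 1 × -10 = -10
Step 5: New sum = 25755 + -10 = 25745
Step 6: Difference = |25745 - 25755| = 10
        (Sum decreased by 10)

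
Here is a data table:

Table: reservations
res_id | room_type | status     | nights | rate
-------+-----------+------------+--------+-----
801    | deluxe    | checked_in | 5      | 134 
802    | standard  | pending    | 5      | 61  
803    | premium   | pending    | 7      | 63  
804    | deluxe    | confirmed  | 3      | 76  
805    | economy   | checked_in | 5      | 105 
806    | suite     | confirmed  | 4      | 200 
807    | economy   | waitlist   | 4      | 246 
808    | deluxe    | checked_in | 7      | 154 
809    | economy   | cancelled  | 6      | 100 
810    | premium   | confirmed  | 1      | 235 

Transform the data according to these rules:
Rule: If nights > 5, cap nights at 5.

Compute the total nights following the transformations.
42

Step 1: 3 records have nights > 5
Step 2: These records originally summed to 20
Step 3: After capping: 3 × 5 = 15
Step 4: Unaffected records sum: 27
Step 5: Final sum = 15 + 27 = 42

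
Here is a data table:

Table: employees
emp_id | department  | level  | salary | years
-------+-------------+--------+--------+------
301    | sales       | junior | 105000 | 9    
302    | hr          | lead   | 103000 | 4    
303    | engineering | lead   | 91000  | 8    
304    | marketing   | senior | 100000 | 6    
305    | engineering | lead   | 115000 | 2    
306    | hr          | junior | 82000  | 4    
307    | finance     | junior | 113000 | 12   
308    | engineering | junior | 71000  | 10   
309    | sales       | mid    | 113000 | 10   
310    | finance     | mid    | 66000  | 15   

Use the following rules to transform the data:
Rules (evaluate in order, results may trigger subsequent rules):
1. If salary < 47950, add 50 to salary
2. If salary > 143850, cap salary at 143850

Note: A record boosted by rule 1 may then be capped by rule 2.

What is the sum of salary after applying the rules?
959000

Step 1: Apply rule 1 to records with salary < 47950
  - 0 records get bonus of 50
  - Of these, 0 records then exceed 143850 and get capped
Step 2: Apply rule 2 to records with salary > 143850
  - 0 records (original) are capped
Step 3: Calculate final sum = 959000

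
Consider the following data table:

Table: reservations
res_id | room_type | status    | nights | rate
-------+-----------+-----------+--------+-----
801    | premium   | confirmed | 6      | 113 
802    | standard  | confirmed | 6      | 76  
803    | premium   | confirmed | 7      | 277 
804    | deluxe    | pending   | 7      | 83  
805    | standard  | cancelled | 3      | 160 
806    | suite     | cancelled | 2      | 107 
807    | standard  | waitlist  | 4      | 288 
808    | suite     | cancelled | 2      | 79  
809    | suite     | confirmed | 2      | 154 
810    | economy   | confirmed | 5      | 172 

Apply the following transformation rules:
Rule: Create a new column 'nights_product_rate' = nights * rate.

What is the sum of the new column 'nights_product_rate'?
6826

Step 1: For each record, compute nights * rate
Example calculations:
  6 * 113 = 678
  6 * 76 = 456
  7 * 277 = 1939
  ...
Step 2: Sum all derived values
Step 3: Total = 6826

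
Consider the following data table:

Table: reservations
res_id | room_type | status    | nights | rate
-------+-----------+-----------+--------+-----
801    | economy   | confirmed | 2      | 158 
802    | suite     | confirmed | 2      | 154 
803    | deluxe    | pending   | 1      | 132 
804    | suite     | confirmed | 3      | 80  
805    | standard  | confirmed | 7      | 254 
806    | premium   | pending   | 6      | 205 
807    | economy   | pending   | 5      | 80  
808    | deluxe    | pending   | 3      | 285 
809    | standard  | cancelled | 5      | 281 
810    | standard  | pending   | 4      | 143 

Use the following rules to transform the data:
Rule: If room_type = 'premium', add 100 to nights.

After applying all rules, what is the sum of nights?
138

Step 1: Count records where room_type = 'premium': 1
Step 2: Total bonus added: 1 × 100 = 100
Step 3: Original sum of nights: 38
Step 4: Final sum = 38 + 100 = 138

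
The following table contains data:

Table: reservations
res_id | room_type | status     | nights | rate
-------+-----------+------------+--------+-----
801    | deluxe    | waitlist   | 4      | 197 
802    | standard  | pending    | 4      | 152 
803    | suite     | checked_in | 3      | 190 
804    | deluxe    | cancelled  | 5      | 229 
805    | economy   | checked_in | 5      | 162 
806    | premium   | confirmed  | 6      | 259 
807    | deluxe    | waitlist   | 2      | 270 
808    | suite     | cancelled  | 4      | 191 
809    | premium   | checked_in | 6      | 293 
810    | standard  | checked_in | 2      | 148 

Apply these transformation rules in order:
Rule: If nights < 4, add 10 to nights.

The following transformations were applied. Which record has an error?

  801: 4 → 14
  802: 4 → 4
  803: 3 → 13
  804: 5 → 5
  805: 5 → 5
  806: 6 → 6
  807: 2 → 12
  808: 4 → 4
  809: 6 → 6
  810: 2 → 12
Record 801 has an error. The correct transformed value should be 4, not 14.

Step 1: Check each record against the rule
Step 2: Record 801 has nights = 4
Step 3: Since 4 >= 4, the bonus should not have been applied
Step 4: Correct value = 4, but claimed value = 14
Conclusion: Record 801 has the error.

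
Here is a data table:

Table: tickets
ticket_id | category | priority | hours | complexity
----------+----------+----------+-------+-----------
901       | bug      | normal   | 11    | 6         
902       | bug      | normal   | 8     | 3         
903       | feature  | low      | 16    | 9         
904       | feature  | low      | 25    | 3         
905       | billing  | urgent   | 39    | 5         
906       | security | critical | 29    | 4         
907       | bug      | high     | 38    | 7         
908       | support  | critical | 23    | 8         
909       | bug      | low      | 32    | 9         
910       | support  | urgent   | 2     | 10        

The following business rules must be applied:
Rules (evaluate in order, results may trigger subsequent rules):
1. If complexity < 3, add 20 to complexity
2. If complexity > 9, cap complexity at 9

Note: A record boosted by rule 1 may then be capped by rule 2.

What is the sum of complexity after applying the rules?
63

Step 1: Apply rule 1 to records with complexity < 3
  - 0 records get bonus of 20
  - Of these, 0 records then exceed 9 and get capped
Step 2: Apply rule 2 to records with complexity > 9
  - 1 records (original) are capped
Step 3: Calculate final sum = 63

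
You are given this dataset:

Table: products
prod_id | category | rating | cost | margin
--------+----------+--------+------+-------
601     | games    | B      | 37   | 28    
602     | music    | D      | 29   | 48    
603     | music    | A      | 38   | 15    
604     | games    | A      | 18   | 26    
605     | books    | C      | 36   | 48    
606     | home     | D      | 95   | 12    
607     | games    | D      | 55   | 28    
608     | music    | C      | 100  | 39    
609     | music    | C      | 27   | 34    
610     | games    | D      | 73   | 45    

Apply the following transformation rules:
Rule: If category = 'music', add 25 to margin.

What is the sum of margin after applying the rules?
423

Step 1: Count records where category = 'music': 4
Step 2: Total bonus added: 4 × 25 = 100
Step 3: Original sum of margin: 323
Step 4: Final sum = 323 + 100 = 423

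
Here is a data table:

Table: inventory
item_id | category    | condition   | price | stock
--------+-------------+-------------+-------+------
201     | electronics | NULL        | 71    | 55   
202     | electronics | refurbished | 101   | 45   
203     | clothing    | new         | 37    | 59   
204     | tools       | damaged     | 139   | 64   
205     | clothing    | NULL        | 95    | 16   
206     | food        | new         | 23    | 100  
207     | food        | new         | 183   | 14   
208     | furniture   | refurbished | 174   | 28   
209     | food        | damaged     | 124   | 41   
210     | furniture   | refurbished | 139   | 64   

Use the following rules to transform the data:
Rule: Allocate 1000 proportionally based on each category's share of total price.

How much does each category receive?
clothing: 121.55, electronics: 158.38, food: 303.87, furniture: 288.21, tools: 127.99

Step 1: Calculate total price = 1086
Step 2: Calculate each category's proportion:
  clothing: 132/1086 = 12.15% → 121.55
  electronics: 172/1086 = 15.84% → 158.38
  food: 330/1086 = 30.39% → 303.87
  furniture: 313/1086 = 28.82% → 288.21
  tools: 139/1086 = 12.80% → 127.99
Step 3: Verify: sum of allocations ≈ 1000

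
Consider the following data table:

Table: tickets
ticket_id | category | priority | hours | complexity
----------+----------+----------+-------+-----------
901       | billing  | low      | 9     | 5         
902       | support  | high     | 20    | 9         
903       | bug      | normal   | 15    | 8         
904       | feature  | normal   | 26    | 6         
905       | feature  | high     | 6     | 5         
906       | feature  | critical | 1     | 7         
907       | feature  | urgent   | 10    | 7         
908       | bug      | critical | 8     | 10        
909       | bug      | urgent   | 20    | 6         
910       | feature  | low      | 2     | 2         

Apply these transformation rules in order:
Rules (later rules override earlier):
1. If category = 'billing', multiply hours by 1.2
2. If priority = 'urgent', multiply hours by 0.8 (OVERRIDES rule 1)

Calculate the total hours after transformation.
112.8

Step 1: Rule 2 takes priority for records with priority = 'urgent'
  - 2 records: 30 × 0.8 = 24.0
Step 2: Rule 1 applies to remaining records with category = 'billing'
  - 1 records: 9 × 1.2 = 10.8
Step 3: Other records unchanged: 78
Step 4: Final sum = 24.0 + 10.8 + 78 = 112.8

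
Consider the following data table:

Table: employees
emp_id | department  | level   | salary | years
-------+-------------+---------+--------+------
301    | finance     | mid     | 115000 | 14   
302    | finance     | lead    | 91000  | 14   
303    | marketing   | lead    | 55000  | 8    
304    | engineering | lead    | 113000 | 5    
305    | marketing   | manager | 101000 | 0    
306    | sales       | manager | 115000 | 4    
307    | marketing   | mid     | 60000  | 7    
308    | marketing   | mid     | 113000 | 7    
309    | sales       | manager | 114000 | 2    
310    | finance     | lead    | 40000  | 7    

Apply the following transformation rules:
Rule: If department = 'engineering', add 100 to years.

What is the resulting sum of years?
168

Step 1: Count records where department = 'engineering': 1
Step 2: Total bonus added: 1 × 100 = 100
Step 3: Original sum of years: 68
Step 4: Final sum = 68 + 100 = 168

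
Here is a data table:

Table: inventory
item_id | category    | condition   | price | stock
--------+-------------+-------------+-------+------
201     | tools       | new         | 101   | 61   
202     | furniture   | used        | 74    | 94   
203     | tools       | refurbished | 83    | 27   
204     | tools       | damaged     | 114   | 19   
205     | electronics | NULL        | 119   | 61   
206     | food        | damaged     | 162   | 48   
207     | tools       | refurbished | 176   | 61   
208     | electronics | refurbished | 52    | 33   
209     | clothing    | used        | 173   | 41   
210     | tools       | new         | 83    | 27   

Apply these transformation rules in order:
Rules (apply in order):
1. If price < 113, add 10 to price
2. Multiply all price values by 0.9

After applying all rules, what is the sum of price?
1068.3

Step 1: Apply Rule 1 - Add 10 to records with price < 113
  - 5 records affected: 393 + (5 × 10) = 443
  - Unaffected records: 744
  - Sum after Rule 1: 1187
Step 2: Apply Rule 2 - Multiply all by 0.9
  - 1187 × 0.9 = 1068.3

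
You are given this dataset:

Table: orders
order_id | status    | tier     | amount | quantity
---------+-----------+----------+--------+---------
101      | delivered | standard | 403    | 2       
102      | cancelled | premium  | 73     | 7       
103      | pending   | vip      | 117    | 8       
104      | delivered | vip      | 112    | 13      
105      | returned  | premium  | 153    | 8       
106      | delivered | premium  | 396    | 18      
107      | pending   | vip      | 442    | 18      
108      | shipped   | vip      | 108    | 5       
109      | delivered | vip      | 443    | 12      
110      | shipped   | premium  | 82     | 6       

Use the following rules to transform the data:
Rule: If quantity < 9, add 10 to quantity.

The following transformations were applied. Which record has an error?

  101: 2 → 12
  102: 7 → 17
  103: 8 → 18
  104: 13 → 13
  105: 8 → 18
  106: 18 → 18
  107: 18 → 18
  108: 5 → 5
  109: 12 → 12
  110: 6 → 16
Record 108 has an error. The correct transformed value should be 15, not 5.

Step 1: Check each record against the rule
Step 2: Record 108 has quantity = 5
Step 3: Since 5 < 9, the bonus should have been applied
Step 4: Correct value = 15, but claimed value = 5
Conclusion: Record 108 has the error.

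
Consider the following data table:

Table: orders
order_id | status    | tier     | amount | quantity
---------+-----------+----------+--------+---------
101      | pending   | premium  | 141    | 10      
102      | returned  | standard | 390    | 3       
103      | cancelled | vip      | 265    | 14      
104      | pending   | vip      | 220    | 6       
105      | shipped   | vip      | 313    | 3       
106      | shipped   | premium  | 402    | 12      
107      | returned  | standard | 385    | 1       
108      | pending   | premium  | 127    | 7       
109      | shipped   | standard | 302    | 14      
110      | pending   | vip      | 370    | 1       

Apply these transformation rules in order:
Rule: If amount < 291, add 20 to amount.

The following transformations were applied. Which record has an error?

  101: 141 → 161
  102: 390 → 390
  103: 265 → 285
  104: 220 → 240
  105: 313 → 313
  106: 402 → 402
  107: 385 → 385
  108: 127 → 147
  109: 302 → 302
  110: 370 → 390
Record 110 has an error. The correct transformed value should be 370, not 390.

Step 1: Check each record against the rule
Step 2: Record 110 has amount = 370
Step 3: Since 370 >= 291, the bonus should not have been applied
Step 4: Correct value = 370, but claimed value = 390
Conclusion: Record 110 has the error.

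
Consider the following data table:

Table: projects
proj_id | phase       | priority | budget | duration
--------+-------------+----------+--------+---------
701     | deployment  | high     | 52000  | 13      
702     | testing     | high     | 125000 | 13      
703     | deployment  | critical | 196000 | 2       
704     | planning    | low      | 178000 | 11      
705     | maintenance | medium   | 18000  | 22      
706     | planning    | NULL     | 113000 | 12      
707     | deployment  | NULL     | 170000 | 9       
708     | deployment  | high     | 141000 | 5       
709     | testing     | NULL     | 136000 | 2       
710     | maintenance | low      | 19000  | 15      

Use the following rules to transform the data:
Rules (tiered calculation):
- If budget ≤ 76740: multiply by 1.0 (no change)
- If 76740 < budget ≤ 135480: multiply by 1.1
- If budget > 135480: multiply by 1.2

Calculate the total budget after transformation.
1336000.0

Step 1: Tier 1 (budget ≤ 76740): 3 records, sum = 89000 × 1.0 = 89000.0
Step 2: Tier 2 (76740 < budget ≤ 135480): 2 records, sum = 238000 × 1.1 = 261800.0
Step 3: Tier 3 (budget > 135480): 5 records, sum = 821000 × 1.2 = 985200.0
Step 4: Final sum = 89000.0 + 261800.0 + 985200.0 = 1336000.0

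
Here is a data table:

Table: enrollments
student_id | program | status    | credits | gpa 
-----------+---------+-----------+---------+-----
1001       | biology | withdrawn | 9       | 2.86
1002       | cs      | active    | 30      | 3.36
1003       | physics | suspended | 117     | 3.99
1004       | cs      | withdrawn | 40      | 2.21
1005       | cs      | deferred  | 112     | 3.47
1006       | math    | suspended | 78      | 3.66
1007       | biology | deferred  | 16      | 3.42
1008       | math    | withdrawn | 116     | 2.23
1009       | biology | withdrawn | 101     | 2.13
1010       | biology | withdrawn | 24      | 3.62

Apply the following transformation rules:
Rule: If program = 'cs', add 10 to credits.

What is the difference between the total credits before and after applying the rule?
30

Step 1: Original sum of credits = 643
Step 2: 3 records have program = 'cs'
Step 3: Each affected record changes by 10
Step 4: Total change = 3 × 10 = 30
Step 5: New sum = 643 + 30 = 673
Step 6: Difference = |673 - 643| = 30
        (Sum increased by 30)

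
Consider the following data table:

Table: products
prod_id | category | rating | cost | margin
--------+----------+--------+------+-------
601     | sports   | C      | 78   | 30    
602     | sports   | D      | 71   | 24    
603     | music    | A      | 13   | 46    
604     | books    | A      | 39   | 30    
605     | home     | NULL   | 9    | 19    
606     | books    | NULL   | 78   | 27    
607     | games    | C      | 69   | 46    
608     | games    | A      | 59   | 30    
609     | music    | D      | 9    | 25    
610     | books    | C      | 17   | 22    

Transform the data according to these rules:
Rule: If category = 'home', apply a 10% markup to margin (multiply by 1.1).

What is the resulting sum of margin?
300.9

Step 1: Records with category = 'home' have total margin = 19
Step 2: Apply multiplier: 19 × 1.1 = 20.9
Step 3: Other records total: 280
Step 4: Final sum = 20.9 + 280 = 300.9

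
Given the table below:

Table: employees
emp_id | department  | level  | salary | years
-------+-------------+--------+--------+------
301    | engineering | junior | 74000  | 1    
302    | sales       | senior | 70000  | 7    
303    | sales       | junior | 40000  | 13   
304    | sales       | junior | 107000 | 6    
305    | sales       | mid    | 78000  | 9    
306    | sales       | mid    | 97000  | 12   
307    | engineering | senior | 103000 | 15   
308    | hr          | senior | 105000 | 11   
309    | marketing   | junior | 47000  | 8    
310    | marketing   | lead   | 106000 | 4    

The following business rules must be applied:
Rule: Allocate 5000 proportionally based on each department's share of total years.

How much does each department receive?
engineering: 930.23, hr: 639.53, marketing: 697.67, sales: 2732.56

Step 1: Calculate total years = 86
Step 2: Calculate each department's proportion:
  engineering: 16/86 = 18.60% → 930.23
  hr: 11/86 = 12.79% → 639.53
  marketing: 12/86 = 13.95% → 697.67
  sales: 47/86 = 54.65% → 2732.56
Step 3: Verify: sum of allocations ≈ 5000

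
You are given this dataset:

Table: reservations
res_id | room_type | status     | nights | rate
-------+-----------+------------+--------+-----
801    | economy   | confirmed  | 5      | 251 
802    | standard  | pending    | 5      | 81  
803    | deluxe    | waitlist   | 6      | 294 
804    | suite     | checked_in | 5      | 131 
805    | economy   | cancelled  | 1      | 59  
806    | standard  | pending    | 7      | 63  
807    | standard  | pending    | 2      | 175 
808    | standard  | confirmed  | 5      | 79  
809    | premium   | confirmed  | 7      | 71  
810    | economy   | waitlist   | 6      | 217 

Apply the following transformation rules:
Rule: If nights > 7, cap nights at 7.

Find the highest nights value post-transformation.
7

Step 1: Original maximum nights = 7
Step 2: Check cap of 7 against maximum
Step 3: No records exceed the cap (max 7 <= cap 7), so no capping applies
Step 4: Maximum after transformation = 7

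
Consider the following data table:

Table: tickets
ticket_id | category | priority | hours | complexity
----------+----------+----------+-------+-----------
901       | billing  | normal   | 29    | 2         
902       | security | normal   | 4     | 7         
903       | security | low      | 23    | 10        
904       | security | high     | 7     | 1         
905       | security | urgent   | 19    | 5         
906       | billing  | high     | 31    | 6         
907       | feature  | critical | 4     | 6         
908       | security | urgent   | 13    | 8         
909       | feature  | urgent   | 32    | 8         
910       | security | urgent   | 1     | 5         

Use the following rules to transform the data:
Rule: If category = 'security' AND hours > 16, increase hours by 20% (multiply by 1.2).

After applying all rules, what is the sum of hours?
171.4

Step 1: Find records where category = 'security' AND hours > 16
Step 2: 2 records match, summing to 42
Step 3: After multiplier: 42 × 1.2 = 50.4
Step 4: Unaffected records sum: 121
Step 5: Final sum = 50.4 + 121 = 171.4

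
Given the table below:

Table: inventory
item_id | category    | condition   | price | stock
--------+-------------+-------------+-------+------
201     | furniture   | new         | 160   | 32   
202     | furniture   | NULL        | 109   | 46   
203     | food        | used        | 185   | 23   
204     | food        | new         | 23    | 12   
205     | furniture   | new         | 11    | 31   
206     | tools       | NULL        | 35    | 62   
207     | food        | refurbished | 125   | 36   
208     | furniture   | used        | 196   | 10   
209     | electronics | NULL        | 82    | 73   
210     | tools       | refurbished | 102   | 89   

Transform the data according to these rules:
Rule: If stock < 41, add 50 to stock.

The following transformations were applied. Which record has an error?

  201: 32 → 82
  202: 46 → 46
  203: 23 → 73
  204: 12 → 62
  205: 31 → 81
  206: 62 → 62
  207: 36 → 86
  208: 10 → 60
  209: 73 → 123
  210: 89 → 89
Record 209 has an error. The correct transformed value should be 73, not 123.

Step 1: Check each record against the rule
Step 2: Record 209 has stock = 73
Step 3: Since 73 >= 41, the bonus should not have been applied
Step 4: Correct value = 73, but claimed value = 123
Conclusion: Record 209 has the error.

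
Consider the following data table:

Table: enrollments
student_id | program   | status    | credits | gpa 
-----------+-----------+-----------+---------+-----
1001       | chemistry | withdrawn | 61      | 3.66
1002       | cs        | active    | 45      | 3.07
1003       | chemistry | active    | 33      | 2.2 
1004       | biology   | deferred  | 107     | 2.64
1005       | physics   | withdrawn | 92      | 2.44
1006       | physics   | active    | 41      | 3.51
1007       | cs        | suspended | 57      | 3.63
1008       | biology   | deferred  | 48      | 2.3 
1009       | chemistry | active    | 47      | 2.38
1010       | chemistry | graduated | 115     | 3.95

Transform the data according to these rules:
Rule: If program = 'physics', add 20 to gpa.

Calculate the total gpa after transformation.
69.78

Step 1: Count records where program = 'physics': 2
Step 2: Total bonus added: 2 × 20 = 40
Step 3: Original sum of gpa: 29.78
Step 4: Final sum = 29.78 + 40 = 69.78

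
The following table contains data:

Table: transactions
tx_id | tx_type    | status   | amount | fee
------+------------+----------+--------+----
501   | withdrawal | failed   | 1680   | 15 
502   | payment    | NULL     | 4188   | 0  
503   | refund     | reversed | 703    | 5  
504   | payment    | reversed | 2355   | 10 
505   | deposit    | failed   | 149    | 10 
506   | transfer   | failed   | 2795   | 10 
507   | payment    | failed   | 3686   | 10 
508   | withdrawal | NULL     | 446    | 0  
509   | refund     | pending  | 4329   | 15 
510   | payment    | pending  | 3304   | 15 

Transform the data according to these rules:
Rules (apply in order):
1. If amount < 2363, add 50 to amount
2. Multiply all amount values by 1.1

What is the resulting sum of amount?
26273.5

Step 1: Apply Rule 1 - Add 50 to records with amount < 2363
  - 5 records affected: 5333 + (5 × 50) = 5583
  - Unaffected records: 18302
  - Sum after Rule 1: 23885
Step 2: Apply Rule 2 - Multiply all by 1.1
  - 23885 × 1.1 = 26273.5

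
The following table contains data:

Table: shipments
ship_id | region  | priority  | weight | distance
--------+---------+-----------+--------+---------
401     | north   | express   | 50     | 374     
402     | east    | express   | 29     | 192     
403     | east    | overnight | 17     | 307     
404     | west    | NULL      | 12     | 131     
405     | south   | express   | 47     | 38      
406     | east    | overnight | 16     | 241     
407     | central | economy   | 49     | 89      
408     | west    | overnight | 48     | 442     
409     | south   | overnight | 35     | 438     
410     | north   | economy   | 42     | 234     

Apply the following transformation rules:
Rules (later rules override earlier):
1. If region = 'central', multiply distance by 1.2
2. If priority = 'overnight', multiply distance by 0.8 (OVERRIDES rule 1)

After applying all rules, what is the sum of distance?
2218.2

Step 1: Rule 2 takes priority for records with priority = 'overnight'
  - 4 records: 1428 × 0.8 = 1142.4
Step 2: Rule 1 applies to remaining records with region = 'central'
  - 1 records: 89 × 1.2 = 106.8
Step 3: Other records unchanged: 969
Step 4: Final sum = 1142.4 + 106.8 + 969 = 2218.2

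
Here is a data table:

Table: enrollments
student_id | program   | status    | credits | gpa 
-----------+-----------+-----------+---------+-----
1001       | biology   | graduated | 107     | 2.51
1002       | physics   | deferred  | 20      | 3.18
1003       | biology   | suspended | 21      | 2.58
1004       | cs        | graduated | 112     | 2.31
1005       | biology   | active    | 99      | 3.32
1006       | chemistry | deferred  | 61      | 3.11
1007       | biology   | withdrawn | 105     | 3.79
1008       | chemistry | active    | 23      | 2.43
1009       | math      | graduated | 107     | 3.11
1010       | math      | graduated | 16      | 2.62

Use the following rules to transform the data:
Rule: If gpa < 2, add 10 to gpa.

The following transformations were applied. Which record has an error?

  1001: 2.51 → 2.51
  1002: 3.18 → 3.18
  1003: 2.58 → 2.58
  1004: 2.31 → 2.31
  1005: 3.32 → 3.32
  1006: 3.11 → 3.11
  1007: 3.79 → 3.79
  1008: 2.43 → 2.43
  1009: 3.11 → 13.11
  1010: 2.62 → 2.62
Record 1009 has an error. The correct transformed value should be 3.11, not 13.11.

Step 1: Check each record against the rule
Step 2: Record 1009 has gpa = 3.11
Step 3: Since 3.11 >= 2, the bonus should not have been applied
Step 4: Correct value = 3.11, but claimed value = 13.11
Conclusion: Record 1009 has the error.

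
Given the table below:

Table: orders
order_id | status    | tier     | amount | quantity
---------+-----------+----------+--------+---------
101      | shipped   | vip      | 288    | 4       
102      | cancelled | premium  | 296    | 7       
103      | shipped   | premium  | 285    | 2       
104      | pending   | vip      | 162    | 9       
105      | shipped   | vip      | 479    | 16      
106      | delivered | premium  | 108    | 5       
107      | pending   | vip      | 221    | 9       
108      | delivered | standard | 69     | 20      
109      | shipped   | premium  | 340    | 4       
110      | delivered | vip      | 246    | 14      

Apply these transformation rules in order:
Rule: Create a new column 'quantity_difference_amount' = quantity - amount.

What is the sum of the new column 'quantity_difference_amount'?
-2404

Step 1: For each record, compute quantity - amount
Example calculations:
  4 - 288 = -284
  7 - 296 = -289
  2 - 285 = -283
  ...
Step 2: Sum all derived values
Step 3: Total = -2404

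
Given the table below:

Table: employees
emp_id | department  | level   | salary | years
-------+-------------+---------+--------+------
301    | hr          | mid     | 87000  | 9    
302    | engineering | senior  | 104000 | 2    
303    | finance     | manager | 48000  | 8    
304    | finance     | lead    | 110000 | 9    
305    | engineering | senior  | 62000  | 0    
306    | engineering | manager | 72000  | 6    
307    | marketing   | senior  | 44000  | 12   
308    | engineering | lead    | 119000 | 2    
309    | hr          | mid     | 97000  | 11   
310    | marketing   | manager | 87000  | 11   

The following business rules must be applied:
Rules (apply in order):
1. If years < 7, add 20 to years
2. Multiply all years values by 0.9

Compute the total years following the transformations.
135.0

Step 1: Apply Rule 1 - Add 20 to records with years < 7
  - 4 records affected: 10 + (4 × 20) = 90
  - Unaffected records: 60
  - Sum after Rule 1: 150
Step 2: Apply Rule 2 - Multiply all by 0.9
  - 150 × 0.9 = 135.0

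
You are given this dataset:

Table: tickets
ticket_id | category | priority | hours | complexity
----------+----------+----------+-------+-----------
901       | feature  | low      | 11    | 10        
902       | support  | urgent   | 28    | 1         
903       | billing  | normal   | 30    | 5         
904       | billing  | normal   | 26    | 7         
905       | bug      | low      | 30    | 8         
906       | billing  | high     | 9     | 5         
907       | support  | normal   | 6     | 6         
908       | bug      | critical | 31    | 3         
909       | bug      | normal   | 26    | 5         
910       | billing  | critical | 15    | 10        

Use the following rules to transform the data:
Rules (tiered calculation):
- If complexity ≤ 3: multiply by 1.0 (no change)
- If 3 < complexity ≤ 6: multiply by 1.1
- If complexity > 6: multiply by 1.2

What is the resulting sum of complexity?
69.1

Step 1: Tier 1 (complexity ≤ 3): 2 records, sum = 4 × 1.0 = 4.0
Step 2: Tier 2 (3 < complexity ≤ 6): 4 records, sum = 21 × 1.1 = 23.1
Step 3: Tier 3 (complexity > 6): 4 records, sum = 35 × 1.2 = 42.0
Step 4: Final sum = 4.0 + 23.1 + 42.0 = 69.1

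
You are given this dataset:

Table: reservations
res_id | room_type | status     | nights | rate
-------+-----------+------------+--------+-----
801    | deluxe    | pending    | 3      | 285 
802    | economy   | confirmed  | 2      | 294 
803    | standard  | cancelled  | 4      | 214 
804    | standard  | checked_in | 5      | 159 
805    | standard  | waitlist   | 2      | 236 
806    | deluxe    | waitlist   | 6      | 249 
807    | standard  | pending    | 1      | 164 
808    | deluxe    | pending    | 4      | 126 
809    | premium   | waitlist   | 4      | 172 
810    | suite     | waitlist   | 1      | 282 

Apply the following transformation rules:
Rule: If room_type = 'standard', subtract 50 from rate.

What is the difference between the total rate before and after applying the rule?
200

Step 1: Original sum of rate = 2181
Step 2: 4 records have room_type = 'standard'
Step 3: Each affected record changes by -50
Step 4: Total change = 4 × -50 = -200
Step 5: New sum = 2181 + -200 = 1981
Step 6: Difference = |1981 - 2181| = 200
        (Sum decreased by 200)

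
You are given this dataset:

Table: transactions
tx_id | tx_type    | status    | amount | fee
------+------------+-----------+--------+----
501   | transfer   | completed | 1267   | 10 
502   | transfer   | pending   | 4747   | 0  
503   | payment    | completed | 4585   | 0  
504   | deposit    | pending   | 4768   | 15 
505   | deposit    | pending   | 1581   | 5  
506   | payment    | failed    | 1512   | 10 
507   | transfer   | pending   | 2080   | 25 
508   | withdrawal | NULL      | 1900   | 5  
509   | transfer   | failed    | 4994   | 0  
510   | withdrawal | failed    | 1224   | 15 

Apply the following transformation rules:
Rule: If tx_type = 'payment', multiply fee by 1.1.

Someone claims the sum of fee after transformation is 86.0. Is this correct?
Yes, the result is correct.

Step 1: Calculate the correct sum after transformation
Step 2: Apply multiplier 1.1 to records where tx_type = 'payment'
Step 3: Correct result = 86.0
Step 4: Claimed result = 86.0
Step 5: 86.0 = 86.0 ✓
Conclusion: The claimed result is correct.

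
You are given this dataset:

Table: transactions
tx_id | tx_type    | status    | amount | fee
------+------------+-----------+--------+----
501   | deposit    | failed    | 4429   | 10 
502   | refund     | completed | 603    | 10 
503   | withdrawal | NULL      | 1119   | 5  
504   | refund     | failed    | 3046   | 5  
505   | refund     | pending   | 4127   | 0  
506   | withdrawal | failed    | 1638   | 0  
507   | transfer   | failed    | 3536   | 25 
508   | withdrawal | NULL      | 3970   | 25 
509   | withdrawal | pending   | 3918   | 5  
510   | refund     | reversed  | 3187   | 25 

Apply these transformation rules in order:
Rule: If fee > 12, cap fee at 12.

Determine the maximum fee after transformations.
12

Step 1: Original maximum fee = 25
Step 2: Apply cap at 12
Step 3: 3 records had fee > 12 and were capped
Step 4: Maximum after transformation = 12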